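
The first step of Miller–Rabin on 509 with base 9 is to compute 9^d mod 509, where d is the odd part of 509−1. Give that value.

508

509 − 1 = 508 = 2^2 · 127, so d = 127.
9^1 ≡ 9 (mod 509)
9^2 ≡ 9^2 = 81 ≡ 81 (mod 509)
9^4 ≡ 81^2 = 6561 ≡ 453 (mod 509)
9^8 ≡ 453^2 = 205209 ≡ 82 (mod 509)
9^16 ≡ 82^2 = 6724 ≡ 107 (mod 509)
9^32 ≡ 107^2 = 11449 ≡ 251 (mod 509)
9^64 ≡ 251^2 = 63001 ≡ 394 (mod 509)
127 = 64 + 32 + 16 + 8 + 4 + 2 + 1 in binary powers of 2.
So 9^127 ≡ 394 · 251 · 107 · 82 · 453 · 81 · 9 ≡ 508 (mod 509).
Since 9^d ≡ 508 (mod 509), base 9 does not prove 509 composite.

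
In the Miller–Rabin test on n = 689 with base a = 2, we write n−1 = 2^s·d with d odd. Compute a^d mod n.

50

689 − 1 = 688 = 2^4 · 43, so d = 43.
2^1 ≡ 2 (mod 689)
2^2 ≡ 2^2 = 4 ≡ 4 (mod 689)
2^4 ≡ 4^2 = 16 ≡ 16 (mod 689)
2^8 ≡ 16^2 = 256 ≡ 256 (mod 689)
2^16 ≡ 256^2 = 65536 ≡ 81 (mod 689)
2^32 ≡ 81^2 = 6561 ≡ 360 (mod 689)
43 = 32 + 8 + 2 + 1 in binary powers of 2.
So 2^43 ≡ 360 · 256 · 4 · 2 ≡ 50 (mod 689).
Squaring chain: 50 → 433 → 81 → 360; never reaches −1, so base 2 is a Miller–Rabin witness that 689 is composite.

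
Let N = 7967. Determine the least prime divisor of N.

31

7967 is odd.
Digit sum 29, not divisible by 3.
Ends in 7: not divisible by 5.
7: 7967 = 7·1138 + 1
11: 7967 = 11·724 + 3
13: 7967 = 13·612 + 11
17: 7967 = 17·468 + 11
19: 7967 = 19·419 + 6
23: 7967 = 23·346 + 9
29: 7967 = 29·274 + 21
31: 7967 = 31·257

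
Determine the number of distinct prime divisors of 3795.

3795 = 3 · 1265
1265 = 5 · 253
253 = 11 · 23
3795 = 3 · 5 · 11 · 23, which has 4 distinct prime factors.

4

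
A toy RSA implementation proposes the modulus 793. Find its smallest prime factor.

793 is odd.
Digit sum 19, not divisible by 3.
Ends in 3: not divisible by 5.
7: 793 = 7·113 + 2
11: 793 = 11·72 + 1
13: 793 = 13·61

13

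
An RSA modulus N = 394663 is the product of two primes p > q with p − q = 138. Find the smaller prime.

563

Since p = q + 138, we have 394663 = q(q + 138), so q² + 138q − 394663 = 0.
Discriminant: 138² + 4·394663 = 19044 + 1578652 = 1597696; √1597696 = 1264.
q = (−138 + 1264)/2 = 563, and p = q + 138 = 701.
Check: 563 · 701 = 394663.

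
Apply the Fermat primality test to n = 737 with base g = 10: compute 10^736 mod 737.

23

10^1 ≡ 10 (mod 737)
10^2 ≡ 10^2 = 100 ≡ 100 (mod 737)
10^4 ≡ 100^2 = 10000 ≡ 419 (mod 737)
10^8 ≡ 419^2 = 175561 ≡ 155 (mod 737)
10^16 ≡ 155^2 = 24025 ≡ 441 (mod 737)
10^32 ≡ 441^2 = 194481 ≡ 650 (mod 737)
10^64 ≡ 650^2 = 422500 ≡ 199 (mod 737)
10^128 ≡ 199^2 = 39601 ≡ 540 (mod 737)
10^256 ≡ 540^2 = 291600 ≡ 485 (mod 737)
10^512 ≡ 485^2 = 235225 ≡ 122 (mod 737)
736 = 512 + 128 + 64 + 32 in binary powers of 2.
So 10^736 ≡ 122 · 540 · 199 · 650 ≡ 23 (mod 737).
Since 23 ≠ 1, base 10 is a Fermat witness: 737 is composite.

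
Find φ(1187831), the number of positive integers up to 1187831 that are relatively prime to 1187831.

Factor: 1187831 = 47 · 127 · 199.
φ(1187831) = (47−1) · (127−1) · (199−1) = 46 · 126 · 198 = 1147608.

1147608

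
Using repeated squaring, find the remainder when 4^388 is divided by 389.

1

4^1 ≡ 4 (mod 389)
4^2 ≡ 4^2 = 16 ≡ 16 (mod 389)
4^4 ≡ 16^2 = 256 ≡ 256 (mod 389)
4^8 ≡ 256^2 = 65536 ≡ 184 (mod 389)
4^16 ≡ 184^2 = 33856 ≡ 13 (mod 389)
4^32 ≡ 13^2 = 169 ≡ 169 (mod 389)
4^64 ≡ 169^2 = 28561 ≡ 164 (mod 389)
4^128 ≡ 164^2 = 26896 ≡ 55 (mod 389)
4^256 ≡ 55^2 = 3025 ≡ 302 (mod 389)
388 = 256 + 128 + 4 in binary powers of 2.
So 4^388 ≡ 302 · 55 · 256 ≡ 1 (mod 389).
Since the result is 1, base 4 gives no evidence that 389 is composite.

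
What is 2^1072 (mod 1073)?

2^1 ≡ 2 (mod 1073)
2^2 ≡ 2^2 = 4 ≡ 4 (mod 1073)
2^4 ≡ 4^2 = 16 ≡ 16 (mod 1073)
2^8 ≡ 16^2 = 256 ≡ 256 (mod 1073)
2^16 ≡ 256^2 = 65536 ≡ 83 (mod 1073)
2^32 ≡ 83^2 = 6889 ≡ 451 (mod 1073)
2^64 ≡ 451^2 = 203401 ≡ 604 (mod 1073)
2^128 ≡ 604^2 = 364816 ≡ 1069 (mod 1073)
2^256 ≡ 1069^2 = 1142761 ≡ 16 (mod 1073)
2^512 ≡ 16^2 = 256 ≡ 256 (mod 1073)
2^1024 ≡ 256^2 = 65536 ≡ 83 (mod 1073)
1072 = 1024 + 32 + 16 in binary powers of 2.
So 2^1072 ≡ 83 · 451 · 83 ≡ 604 (mod 1073).
Since 604 ≠ 1, base 2 is a Fermat witness: 1073 is composite.

604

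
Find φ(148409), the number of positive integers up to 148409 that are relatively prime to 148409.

Factor: 148409 = 19 · 73 · 107.
φ(148409) = (19−1) · (73−1) · (107−1) = 18 · 72 · 106 = 137376.

137376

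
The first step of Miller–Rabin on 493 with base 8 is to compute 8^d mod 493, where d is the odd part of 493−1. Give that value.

493 − 1 = 492 = 2^2 · 123, so d = 123.
8^1 ≡ 8 (mod 493)
8^2 ≡ 8^2 = 64 ≡ 64 (mod 493)
8^4 ≡ 64^2 = 4096 ≡ 152 (mod 493)
8^8 ≡ 152^2 = 23104 ≡ 426 (mod 493)
8^16 ≡ 426^2 = 181476 ≡ 52 (mod 493)
8^32 ≡ 52^2 = 2704 ≡ 239 (mod 493)
8^64 ≡ 239^2 = 57121 ≡ 426 (mod 493)
123 = 64 + 32 + 16 + 8 + 2 + 1 in binary powers of 2.
So 8^123 ≡ 426 · 239 · 52 · 426 · 64 · 8 ≡ 206 (mod 493).
Squaring chain: 206 → 38; never reaches −1, so base 8 is a Miller–Rabin witness that 493 is composite.

206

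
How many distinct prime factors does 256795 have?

256795 = 5 · 51359
51359 = 7 · 7337
7337 = 11 · 667
667 = 23 · 29
256795 = 5 · 7 · 11 · 23 · 29, which has 5 distinct prime factors.

5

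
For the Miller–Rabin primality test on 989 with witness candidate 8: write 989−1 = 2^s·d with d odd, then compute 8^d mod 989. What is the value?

108

989 − 1 = 988 = 2^2 · 247, so d = 247.
8^1 ≡ 8 (mod 989)
8^2 ≡ 8^2 = 64 ≡ 64 (mod 989)
8^4 ≡ 64^2 = 4096 ≡ 140 (mod 989)
8^8 ≡ 140^2 = 19600 ≡ 809 (mod 989)
8^16 ≡ 809^2 = 654481 ≡ 752 (mod 989)
8^32 ≡ 752^2 = 565504 ≡ 785 (mod 989)
8^64 ≡ 785^2 = 616225 ≡ 78 (mod 989)
8^128 ≡ 78^2 = 6084 ≡ 150 (mod 989)
247 = 128 + 64 + 32 + 16 + 4 + 2 + 1 in binary powers of 2.
So 8^247 ≡ 150 · 78 · 785 · 752 · 140 · 64 · 8 ≡ 108 (mod 989).
Squaring chain: 108 → 785; never reaches −1, so base 8 is a Miller–Rabin witness that 989 is composite.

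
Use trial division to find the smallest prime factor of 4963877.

4963877 is odd.
Digit sum 44, not divisible by 3.
Ends in 7: not divisible by 5.
7: 4963877 = 7·709125 + 2
11: 4963877 = 11·451261 + 6
13: 4963877 = 13·381836 + 9
17: 4963877 = 17·291992 + 13
19: 4963877 = 19·261256 + 13
23: 4963877 = 23·215820 + 17
29: 4963877 = 29·171168 + 5
31: 4963877 = 31·160125 + 2
37: 4963877 = 37·134158 + 31
41: 4963877 = 41·121070 + 7
43: 4963877 = 43·115439

43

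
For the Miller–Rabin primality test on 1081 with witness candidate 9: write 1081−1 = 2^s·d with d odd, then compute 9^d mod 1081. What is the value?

660

1081 − 1 = 1080 = 2^3 · 135, so d = 135.
9^1 ≡ 9 (mod 1081)
9^2 ≡ 9^2 = 81 ≡ 81 (mod 1081)
9^4 ≡ 81^2 = 6561 ≡ 75 (mod 1081)
9^8 ≡ 75^2 = 5625 ≡ 220 (mod 1081)
9^16 ≡ 220^2 = 48400 ≡ 836 (mod 1081)
9^32 ≡ 836^2 = 698896 ≡ 570 (mod 1081)
9^64 ≡ 570^2 = 324900 ≡ 600 (mod 1081)
9^128 ≡ 600^2 = 360000 ≡ 27 (mod 1081)
135 = 128 + 4 + 2 + 1 in binary powers of 2.
So 9^135 ≡ 27 · 75 · 81 · 9 ≡ 660 (mod 1081).
Squaring chain: 660 → 1038 → 768; never reaches −1, so base 9 is a Miller–Rabin witness that 1081 is composite.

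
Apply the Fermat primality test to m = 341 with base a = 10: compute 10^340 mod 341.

10^1 ≡ 10 (mod 341)
10^2 ≡ 10^2 = 100 ≡ 100 (mod 341)
10^4 ≡ 100^2 = 10000 ≡ 111 (mod 341)
10^8 ≡ 111^2 = 12321 ≡ 45 (mod 341)
10^16 ≡ 45^2 = 2025 ≡ 320 (mod 341)
10^32 ≡ 320^2 = 102400 ≡ 100 (mod 341)
10^64 ≡ 100^2 = 10000 ≡ 111 (mod 341)
10^128 ≡ 111^2 = 12321 ≡ 45 (mod 341)
10^256 ≡ 45^2 = 2025 ≡ 320 (mod 341)
340 = 256 + 64 + 16 + 4 in binary powers of 2.
So 10^340 ≡ 320 · 111 · 320 · 111 ≡ 67 (mod 341).
Since 67 ≠ 1, base 10 is a Fermat witness: 341 is composite.

67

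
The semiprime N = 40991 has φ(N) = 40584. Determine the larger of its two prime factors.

φ(n) = (p−1)(q−1) = n − (p+q) + 1, so p + q = 40991 − 40584 + 1 = 408.
p and q are the roots of t² − 408t + 40991 = 0.
Discriminant: 408² − 4·40991 = 166464 − 163964 = 2500; √2500 = 50.
q = (408 − 50)/2 = 179, p = (408 + 50)/2 = 229.
Check: 179 · 229 = 40991.

229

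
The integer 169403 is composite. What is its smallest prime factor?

169403 is odd.
Digit sum 23, not divisible by 3.
Ends in 3: not divisible by 5.
7: 169403 = 7·24200 + 3
11: 169403 = 11·15400 + 3
13: 169403 = 13·13031

13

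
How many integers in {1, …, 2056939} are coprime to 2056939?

Factor: 2056939 = 109 · 113 · 167.
φ(2056939) = (109−1) · (113−1) · (167−1) = 108 · 112 · 166 = 2007936.

2007936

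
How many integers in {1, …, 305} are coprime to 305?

240

Factor: 305 = 5 · 61.
φ(305) = (5−1) · (61−1) = 4 · 60 = 240.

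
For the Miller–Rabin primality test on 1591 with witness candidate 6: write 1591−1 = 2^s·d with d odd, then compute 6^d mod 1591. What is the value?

216

1591 − 1 = 1590 = 2^1 · 795, so d = 795.
6^1 ≡ 6 (mod 1591)
6^2 ≡ 6^2 = 36 ≡ 36 (mod 1591)
6^4 ≡ 36^2 = 1296 ≡ 1296 (mod 1591)
6^8 ≡ 1296^2 = 1679616 ≡ 1111 (mod 1591)
6^16 ≡ 1111^2 = 1234321 ≡ 1296 (mod 1591)
6^32 ≡ 1296^2 = 1679616 ≡ 1111 (mod 1591)
6^64 ≡ 1111^2 = 1234321 ≡ 1296 (mod 1591)
6^128 ≡ 1296^2 = 1679616 ≡ 1111 (mod 1591)
6^256 ≡ 1111^2 = 1234321 ≡ 1296 (mod 1591)
6^512 ≡ 1296^2 = 1679616 ≡ 1111 (mod 1591)
795 = 512 + 256 + 16 + 8 + 2 + 1 in binary powers of 2.
So 6^795 ≡ 1111 · 1296 · 1296 · 1111 · 36 · 6 ≡ 216 (mod 1591).
Squaring chain: 216; never reaches −1, so base 6 is a Miller–Rabin witness that 1591 is composite.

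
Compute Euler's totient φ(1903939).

1853280

Factor: 1903939 = 67 · 157 · 181.
φ(1903939) = (67−1) · (157−1) · (181−1) = 66 · 156 · 180 = 1853280.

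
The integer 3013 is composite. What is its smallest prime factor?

3013 is odd.
Digit sum 7, not divisible by 3.
Ends in 3: not divisible by 5.
7: 3013 = 7·430 + 3
11: 3013 = 11·273 + 10
13: 3013 = 13·231 + 10
17: 3013 = 17·177 + 4
19: 3013 = 19·158 + 11
23: 3013 = 23·131

23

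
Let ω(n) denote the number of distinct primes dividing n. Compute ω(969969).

6

969969 = 3 · 323323
323323 = 7 · 46189
46189 = 11 · 4199
4199 = 13 · 323
323 = 17 · 19
969969 = 3 · 7 · 11 · 13 · 17 · 19, which has 6 distinct prime factors.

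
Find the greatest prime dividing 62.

31

62 = 2 · 31
31 is prime.
So 62 = 2 · 31; the largest prime factor is 31.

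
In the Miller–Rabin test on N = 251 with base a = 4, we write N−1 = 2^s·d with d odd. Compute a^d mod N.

251 − 1 = 250 = 2^1 · 125, so d = 125.
4^1 ≡ 4 (mod 251)
4^2 ≡ 4^2 = 16 ≡ 16 (mod 251)
4^4 ≡ 16^2 = 256 ≡ 5 (mod 251)
4^8 ≡ 5^2 = 25 ≡ 25 (mod 251)
4^16 ≡ 25^2 = 625 ≡ 123 (mod 251)
4^32 ≡ 123^2 = 15129 ≡ 69 (mod 251)
4^64 ≡ 69^2 = 4761 ≡ 243 (mod 251)
125 = 64 + 32 + 16 + 8 + 4 + 1 in binary powers of 2.
So 4^125 ≡ 243 · 69 · 123 · 25 · 5 · 4 ≡ 1 (mod 251).
Since 4^d ≡ 1 (mod 251), base 4 does not prove 251 composite.

1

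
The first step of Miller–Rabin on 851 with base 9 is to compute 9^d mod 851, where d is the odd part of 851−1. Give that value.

851 − 1 = 850 = 2^1 · 425, so d = 425.
9^1 ≡ 9 (mod 851)
9^2 ≡ 9^2 = 81 ≡ 81 (mod 851)
9^4 ≡ 81^2 = 6561 ≡ 604 (mod 851)
9^8 ≡ 604^2 = 364816 ≡ 588 (mod 851)
9^16 ≡ 588^2 = 345744 ≡ 238 (mod 851)
9^32 ≡ 238^2 = 56644 ≡ 478 (mod 851)
9^64 ≡ 478^2 = 228484 ≡ 416 (mod 851)
9^128 ≡ 416^2 = 173056 ≡ 303 (mod 851)
9^256 ≡ 303^2 = 91809 ≡ 752 (mod 851)
425 = 256 + 128 + 32 + 8 + 1 in binary powers of 2.
So 9^425 ≡ 752 · 303 · 478 · 588 · 9 ≡ 303 (mod 851).
Squaring chain: 303; never reaches −1, so base 9 is a Miller–Rabin witness that 851 is composite.

303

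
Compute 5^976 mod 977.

5^1 ≡ 5 (mod 977)
5^2 ≡ 5^2 = 25 ≡ 25 (mod 977)
5^4 ≡ 25^2 = 625 ≡ 625 (mod 977)
5^8 ≡ 625^2 = 390625 ≡ 802 (mod 977)
5^16 ≡ 802^2 = 643204 ≡ 338 (mod 977)
5^32 ≡ 338^2 = 114244 ≡ 912 (mod 977)
5^64 ≡ 912^2 = 831744 ≡ 317 (mod 977)
5^128 ≡ 317^2 = 100489 ≡ 835 (mod 977)
5^256 ≡ 835^2 = 697225 ≡ 624 (mod 977)
5^512 ≡ 624^2 = 389376 ≡ 530 (mod 977)
976 = 512 + 256 + 128 + 64 + 16 in binary powers of 2.
So 5^976 ≡ 530 · 624 · 835 · 317 · 338 ≡ 1 (mod 977).
Since the result is 1, base 5 gives no evidence that 977 is composite.

1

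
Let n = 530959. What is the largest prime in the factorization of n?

79

530959 = 11 · 48269
48269 = 13 · 3713
3713 = 47 · 79
79 is prime.
So 530959 = 11 · 13 · 47 · 79; the largest prime factor is 79.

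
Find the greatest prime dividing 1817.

1817 = 23 · 79
79 is prime.
So 1817 = 23 · 79; the largest prime factor is 79.

79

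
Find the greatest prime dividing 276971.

276971 = 47 · 5893
5893 = 71 · 83
83 is prime.
So 276971 = 47 · 71 · 83; the largest prime factor is 83.

83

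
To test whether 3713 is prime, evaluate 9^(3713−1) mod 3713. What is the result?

9^1 ≡ 9 (mod 3713)
9^2 ≡ 9^2 = 81 ≡ 81 (mod 3713)
9^4 ≡ 81^2 = 6561 ≡ 2848 (mod 3713)
9^8 ≡ 2848^2 = 8111104 ≡ 1912 (mod 3713)
9^16 ≡ 1912^2 = 3655744 ≡ 2152 (mod 3713)
9^32 ≡ 2152^2 = 4631104 ≡ 993 (mod 3713)
9^64 ≡ 993^2 = 986049 ≡ 2104 (mod 3713)
9^128 ≡ 2104^2 = 4426816 ≡ 920 (mod 3713)
9^256 ≡ 920^2 = 846400 ≡ 3549 (mod 3713)
9^512 ≡ 3549^2 = 12595401 ≡ 905 (mod 3713)
9^1024 ≡ 905^2 = 819025 ≡ 2165 (mod 3713)
9^2048 ≡ 2165^2 = 4687225 ≡ 1419 (mod 3713)
3712 = 2048 + 1024 + 512 + 128 in binary powers of 2.
So 9^3712 ≡ 1419 · 2165 · 905 · 920 ≡ 3390 (mod 3713).
Since 3390 ≠ 1, base 9 is a Fermat witness: 3713 is composite.

3390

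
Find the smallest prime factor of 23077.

47

23077 is odd.
Digit sum 19, not divisible by 3.
Ends in 7: not divisible by 5.
7: 23077 = 7·3296 + 5
11: 23077 = 11·2097 + 10
13: 23077 = 13·1775 + 2
17: 23077 = 17·1357 + 8
19: 23077 = 19·1214 + 11
23: 23077 = 23·1003 + 8
29: 23077 = 29·795 + 22
31: 23077 = 31·744 + 13
37: 23077 = 37·623 + 26
41: 23077 = 41·562 + 35
43: 23077 = 43·536 + 29
47: 23077 = 47·491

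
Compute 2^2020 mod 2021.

2^1 ≡ 2 (mod 2021)
2^2 ≡ 2^2 = 4 ≡ 4 (mod 2021)
2^4 ≡ 4^2 = 16 ≡ 16 (mod 2021)
2^8 ≡ 16^2 = 256 ≡ 256 (mod 2021)
2^16 ≡ 256^2 = 65536 ≡ 864 (mod 2021)
2^32 ≡ 864^2 = 746496 ≡ 747 (mod 2021)
2^64 ≡ 747^2 = 558009 ≡ 213 (mod 2021)
2^128 ≡ 213^2 = 45369 ≡ 907 (mod 2021)
2^256 ≡ 907^2 = 822649 ≡ 102 (mod 2021)
2^512 ≡ 102^2 = 10404 ≡ 299 (mod 2021)
2^1024 ≡ 299^2 = 89401 ≡ 477 (mod 2021)
2020 = 1024 + 512 + 256 + 128 + 64 + 32 + 4 in binary powers of 2.
So 2^2020 ≡ 477 · 299 · 102 · 907 · 213 · 747 · 16 ≡ 661 (mod 2021).
Since 661 ≠ 1, base 2 is a Fermat witness: 2021 is composite.

661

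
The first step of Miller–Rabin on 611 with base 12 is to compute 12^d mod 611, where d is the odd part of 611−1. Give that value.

611 − 1 = 610 = 2^1 · 305, so d = 305.
12^1 ≡ 12 (mod 611)
12^2 ≡ 12^2 = 144 ≡ 144 (mod 611)
12^4 ≡ 144^2 = 20736 ≡ 573 (mod 611)
12^8 ≡ 573^2 = 328329 ≡ 222 (mod 611)
12^16 ≡ 222^2 = 49284 ≡ 404 (mod 611)
12^32 ≡ 404^2 = 163216 ≡ 79 (mod 611)
12^64 ≡ 79^2 = 6241 ≡ 131 (mod 611)
12^128 ≡ 131^2 = 17161 ≡ 53 (mod 611)
12^256 ≡ 53^2 = 2809 ≡ 365 (mod 611)
305 = 256 + 32 + 16 + 1 in binary powers of 2.
So 12^305 ≡ 365 · 79 · 404 · 12 ≡ 168 (mod 611).
Squaring chain: 168; never reaches −1, so base 12 is a Miller–Rabin witness that 611 is composite.

168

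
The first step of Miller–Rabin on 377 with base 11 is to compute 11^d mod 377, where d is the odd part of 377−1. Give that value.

305

377 − 1 = 376 = 2^3 · 47, so d = 47.
11^1 ≡ 11 (mod 377)
11^2 ≡ 11^2 = 121 ≡ 121 (mod 377)
11^4 ≡ 121^2 = 14641 ≡ 315 (mod 377)
11^8 ≡ 315^2 = 99225 ≡ 74 (mod 377)
11^16 ≡ 74^2 = 5476 ≡ 198 (mod 377)
11^32 ≡ 198^2 = 39204 ≡ 373 (mod 377)
47 = 32 + 8 + 4 + 2 + 1 in binary powers of 2.
So 11^47 ≡ 373 · 74 · 315 · 121 · 11 ≡ 305 (mod 377).
Squaring chain: 305 → 283 → 165; never reaches −1, so base 11 is a Miller–Rabin witness that 377 is composite.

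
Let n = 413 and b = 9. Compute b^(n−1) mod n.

9^1 ≡ 9 (mod 413)
9^2 ≡ 9^2 = 81 ≡ 81 (mod 413)
9^4 ≡ 81^2 = 6561 ≡ 366 (mod 413)
9^8 ≡ 366^2 = 133956 ≡ 144 (mod 413)
9^16 ≡ 144^2 = 20736 ≡ 86 (mod 413)
9^32 ≡ 86^2 = 7396 ≡ 375 (mod 413)
9^64 ≡ 375^2 = 140625 ≡ 205 (mod 413)
9^128 ≡ 205^2 = 42025 ≡ 312 (mod 413)
9^256 ≡ 312^2 = 97344 ≡ 289 (mod 413)
412 = 256 + 128 + 16 + 8 + 4 in binary powers of 2.
So 9^412 ≡ 289 · 312 · 86 · 144 · 366 ≡ 205 (mod 413).
Since 205 ≠ 1, base 9 is a Fermat witness: 413 is composite.

205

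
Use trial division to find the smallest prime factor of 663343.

23

663343 is odd.
Digit sum 25, not divisible by 3.
Ends in 3: not divisible by 5.
7: 663343 = 7·94763 + 2
11: 663343 = 11·60303 + 10
13: 663343 = 13·51026 + 5
17: 663343 = 17·39020 + 3
19: 663343 = 19·34912 + 15
23: 663343 = 23·28841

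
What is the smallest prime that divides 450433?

450433 is odd.
Digit sum 19, not divisible by 3.
Ends in 3: not divisible by 5.
7: 450433 = 7·64347 + 4
11: 450433 = 11·40948 + 5
13: 450433 = 13·34648 + 9
17: 450433 = 17·26496 + 1
19: 450433 = 19·23707

19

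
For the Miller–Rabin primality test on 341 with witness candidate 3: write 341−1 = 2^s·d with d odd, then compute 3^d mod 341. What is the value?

254

341 − 1 = 340 = 2^2 · 85, so d = 85.
3^1 ≡ 3 (mod 341)
3^2 ≡ 3^2 = 9 ≡ 9 (mod 341)
3^4 ≡ 9^2 = 81 ≡ 81 (mod 341)
3^8 ≡ 81^2 = 6561 ≡ 82 (mod 341)
3^16 ≡ 82^2 = 6724 ≡ 245 (mod 341)
3^32 ≡ 245^2 = 60025 ≡ 9 (mod 341)
3^64 ≡ 9^2 = 81 ≡ 81 (mod 341)
85 = 64 + 16 + 4 + 1 in binary powers of 2.
So 3^85 ≡ 81 · 245 · 81 · 3 ≡ 254 (mod 341).
Squaring chain: 254 → 67; never reaches −1, so base 3 is a Miller–Rabin witness that 341 is composite.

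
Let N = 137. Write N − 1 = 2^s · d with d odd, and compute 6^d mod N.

137 − 1 = 136 = 2^3 · 17, so d = 17.
6^1 ≡ 6 (mod 137)
6^2 ≡ 6^2 = 36 ≡ 36 (mod 137)
6^4 ≡ 36^2 = 1296 ≡ 63 (mod 137)
6^8 ≡ 63^2 = 3969 ≡ 133 (mod 137)
6^16 ≡ 133^2 = 17689 ≡ 16 (mod 137)
17 = 16 + 1 in binary powers of 2.
So 6^17 ≡ 16 · 6 ≡ 96 (mod 137).
Squaring chain: 96 → 37 → 136; reaches −1, so base 6 does not prove 137 composite.

96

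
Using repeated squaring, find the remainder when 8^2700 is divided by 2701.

1

8^1 ≡ 8 (mod 2701)
8^2 ≡ 8^2 = 64 ≡ 64 (mod 2701)
8^4 ≡ 64^2 = 4096 ≡ 1395 (mod 2701)
8^8 ≡ 1395^2 = 1946025 ≡ 1305 (mod 2701)
8^16 ≡ 1305^2 = 1703025 ≡ 1395 (mod 2701)
8^32 ≡ 1395^2 = 1946025 ≡ 1305 (mod 2701)
8^64 ≡ 1305^2 = 1703025 ≡ 1395 (mod 2701)
8^128 ≡ 1395^2 = 1946025 ≡ 1305 (mod 2701)
8^256 ≡ 1305^2 = 1703025 ≡ 1395 (mod 2701)
8^512 ≡ 1395^2 = 1946025 ≡ 1305 (mod 2701)
8^1024 ≡ 1305^2 = 1703025 ≡ 1395 (mod 2701)
8^2048 ≡ 1395^2 = 1946025 ≡ 1305 (mod 2701)
2700 = 2048 + 512 + 128 + 8 + 4 in binary powers of 2.
So 8^2700 ≡ 1305 · 1305 · 1305 · 1305 · 1395 ≡ 1 (mod 2701).
Since the result is 1, base 8 gives no evidence that 2701 is composite.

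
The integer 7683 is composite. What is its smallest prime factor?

7683 is odd.
Digit sum 24, divisible by 3.

3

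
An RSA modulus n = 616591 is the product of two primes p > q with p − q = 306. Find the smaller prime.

Since p = q + 306, we have 616591 = q(q + 306), so q² + 306q − 616591 = 0.
Discriminant: 306² + 4·616591 = 93636 + 2466364 = 2560000; √2560000 = 1600.
q = (−306 + 1600)/2 = 647, and p = q + 306 = 953.
Check: 647 · 953 = 616591.

647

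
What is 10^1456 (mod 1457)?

754

10^1 ≡ 10 (mod 1457)
10^2 ≡ 10^2 = 100 ≡ 100 (mod 1457)
10^4 ≡ 100^2 = 10000 ≡ 1258 (mod 1457)
10^8 ≡ 1258^2 = 1582564 ≡ 262 (mod 1457)
10^16 ≡ 262^2 = 68644 ≡ 165 (mod 1457)
10^32 ≡ 165^2 = 27225 ≡ 999 (mod 1457)
10^64 ≡ 999^2 = 998001 ≡ 1413 (mod 1457)
10^128 ≡ 1413^2 = 1996569 ≡ 479 (mod 1457)
10^256 ≡ 479^2 = 229441 ≡ 692 (mod 1457)
10^512 ≡ 692^2 = 478864 ≡ 968 (mod 1457)
10^1024 ≡ 968^2 = 937024 ≡ 173 (mod 1457)
1456 = 1024 + 256 + 128 + 32 + 16 in binary powers of 2.
So 10^1456 ≡ 173 · 692 · 479 · 999 · 165 ≡ 754 (mod 1457).
Since 754 ≠ 1, base 10 is a Fermat witness: 1457 is composite.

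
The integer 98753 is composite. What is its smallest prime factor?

17

98753 is odd.
Digit sum 32, not divisible by 3.
Ends in 3: not divisible by 5.
7: 98753 = 7·14107 + 4
11: 98753 = 11·8977 + 6
13: 98753 = 13·7596 + 5
17: 98753 = 17·5809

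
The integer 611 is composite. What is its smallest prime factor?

13

611 is odd.
Digit sum 8, not divisible by 3.
Ends in 1: not divisible by 5.
7: 611 = 7·87 + 2
11: 611 = 11·55 + 6
13: 611 = 13·47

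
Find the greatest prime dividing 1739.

47

1739 = 37 · 47
47 is prime.
So 1739 = 37 · 47; the largest prime factor is 47.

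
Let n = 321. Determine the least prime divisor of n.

321 is odd.
Digit sum 6, divisible by 3.

3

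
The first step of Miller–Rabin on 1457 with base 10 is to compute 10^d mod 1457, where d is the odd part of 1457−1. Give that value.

785

1457 − 1 = 1456 = 2^4 · 91, so d = 91.
10^1 ≡ 10 (mod 1457)
10^2 ≡ 10^2 = 100 ≡ 100 (mod 1457)
10^4 ≡ 100^2 = 10000 ≡ 1258 (mod 1457)
10^8 ≡ 1258^2 = 1582564 ≡ 262 (mod 1457)
10^16 ≡ 262^2 = 68644 ≡ 165 (mod 1457)
10^32 ≡ 165^2 = 27225 ≡ 999 (mod 1457)
10^64 ≡ 999^2 = 998001 ≡ 1413 (mod 1457)
91 = 64 + 16 + 8 + 2 + 1 in binary powers of 2.
So 10^91 ≡ 1413 · 165 · 262 · 100 · 10 ≡ 785 (mod 1457).
Squaring chain: 785 → 1371 → 111 → 665; never reaches −1, so base 10 is a Miller–Rabin witness that 1457 is composite.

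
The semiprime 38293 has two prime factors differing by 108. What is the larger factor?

257

Since p = q + 108, we have 38293 = q(q + 108), so q² + 108q − 38293 = 0.
Discriminant: 108² + 4·38293 = 11664 + 153172 = 164836; √164836 = 406.
q = (−108 + 406)/2 = 149, and p = q + 108 = 257.
Check: 149 · 257 = 38293.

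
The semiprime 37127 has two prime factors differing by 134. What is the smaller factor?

Since p = q + 134, we have 37127 = q(q + 134), so q² + 134q − 37127 = 0.
Discriminant: 134² + 4·37127 = 17956 + 148508 = 166464; √166464 = 408.
q = (−134 + 408)/2 = 137, and p = q + 134 = 271.
Check: 137 · 271 = 37127.

137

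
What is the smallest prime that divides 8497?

29

8497 is odd.
Digit sum 28, not divisible by 3.
Ends in 7: not divisible by 5.
7: 8497 = 7·1213 + 6
11: 8497 = 11·772 + 5
13: 8497 = 13·653 + 8
17: 8497 = 17·499 + 14
19: 8497 = 19·447 + 4
23: 8497 = 23·369 + 10
29: 8497 = 29·293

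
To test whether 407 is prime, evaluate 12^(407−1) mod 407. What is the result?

12^1 ≡ 12 (mod 407)
12^2 ≡ 12^2 = 144 ≡ 144 (mod 407)
12^4 ≡ 144^2 = 20736 ≡ 386 (mod 407)
12^8 ≡ 386^2 = 148996 ≡ 34 (mod 407)
12^16 ≡ 34^2 = 1156 ≡ 342 (mod 407)
12^32 ≡ 342^2 = 116964 ≡ 155 (mod 407)
12^64 ≡ 155^2 = 24025 ≡ 12 (mod 407)
12^128 ≡ 12^2 = 144 ≡ 144 (mod 407)
12^256 ≡ 144^2 = 20736 ≡ 386 (mod 407)
406 = 256 + 128 + 16 + 4 + 2 in binary powers of 2.
So 12^406 ≡ 386 · 144 · 342 · 386 · 144 ≡ 12 (mod 407).
Since 12 ≠ 1, base 12 is a Fermat witness: 407 is composite.

12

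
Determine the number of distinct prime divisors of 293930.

6

293930 = 2 · 146965
146965 = 5 · 29393
29393 = 7 · 4199
4199 = 13 · 323
323 = 17 · 19
293930 = 2 · 5 · 7 · 13 · 17 · 19, which has 6 distinct prime factors.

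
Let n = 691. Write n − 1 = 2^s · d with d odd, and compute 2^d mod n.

690

691 − 1 = 690 = 2^1 · 345, so d = 345.
2^1 ≡ 2 (mod 691)
2^2 ≡ 2^2 = 4 ≡ 4 (mod 691)
2^4 ≡ 4^2 = 16 ≡ 16 (mod 691)
2^8 ≡ 16^2 = 256 ≡ 256 (mod 691)
2^16 ≡ 256^2 = 65536 ≡ 582 (mod 691)
2^32 ≡ 582^2 = 338724 ≡ 134 (mod 691)
2^64 ≡ 134^2 = 17956 ≡ 681 (mod 691)
2^128 ≡ 681^2 = 463761 ≡ 100 (mod 691)
2^256 ≡ 100^2 = 10000 ≡ 326 (mod 691)
345 = 256 + 64 + 16 + 8 + 1 in binary powers of 2.
So 2^345 ≡ 326 · 681 · 582 · 256 · 2 ≡ 690 (mod 691).
Since 2^d ≡ 690 (mod 691), base 2 does not prove 691 composite.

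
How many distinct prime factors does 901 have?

901 = 17 · 53
901 = 17 · 53, which has 2 distinct prime factors.

2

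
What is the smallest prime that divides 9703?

31

9703 is odd.
Digit sum 19, not divisible by 3.
Ends in 3: not divisible by 5.
7: 9703 = 7·1386 + 1
11: 9703 = 11·882 + 1
13: 9703 = 13·746 + 5
17: 9703 = 17·570 + 13
19: 9703 = 19·510 + 13
23: 9703 = 23·421 + 20
29: 9703 = 29·334 + 17
31: 9703 = 31·313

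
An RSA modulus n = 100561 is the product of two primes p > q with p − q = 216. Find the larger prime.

443

Since p = q + 216, we have 100561 = q(q + 216), so q² + 216q − 100561 = 0.
Discriminant: 216² + 4·100561 = 46656 + 402244 = 448900; √448900 = 670.
q = (−216 + 670)/2 = 227, and p = q + 216 = 443.
Check: 227 · 443 = 100561.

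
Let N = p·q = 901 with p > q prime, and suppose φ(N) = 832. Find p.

53

φ(n) = (p−1)(q−1) = n − (p+q) + 1, so p + q = 901 − 832 + 1 = 70.
p and q are the roots of t² − 70t + 901 = 0.
Discriminant: 70² − 4·901 = 4900 − 3604 = 1296; √1296 = 36.
q = (70 − 36)/2 = 17, p = (70 + 36)/2 = 53.
Check: 17 · 53 = 901.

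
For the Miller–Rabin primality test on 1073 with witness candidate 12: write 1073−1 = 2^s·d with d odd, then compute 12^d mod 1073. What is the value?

1073 − 1 = 1072 = 2^4 · 67, so d = 67.
12^1 ≡ 12 (mod 1073)
12^2 ≡ 12^2 = 144 ≡ 144 (mod 1073)
12^4 ≡ 144^2 = 20736 ≡ 349 (mod 1073)
12^8 ≡ 349^2 = 121801 ≡ 552 (mod 1073)
12^16 ≡ 552^2 = 304704 ≡ 1045 (mod 1073)
12^32 ≡ 1045^2 = 1092025 ≡ 784 (mod 1073)
12^64 ≡ 784^2 = 614656 ≡ 900 (mod 1073)
67 = 64 + 2 + 1 in binary powers of 2.
So 12^67 ≡ 900 · 144 · 12 ≡ 423 (mod 1073).
Squaring chain: 423 → 811 → 1045 → 784; never reaches −1, so base 12 is a Miller–Rabin witness that 1073 is composite.

423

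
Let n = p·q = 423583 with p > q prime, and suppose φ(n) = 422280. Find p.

φ(n) = (p−1)(q−1) = n − (p+q) + 1, so p + q = 423583 − 422280 + 1 = 1304.
p and q are the roots of t² − 1304t + 423583 = 0.
Discriminant: 1304² − 4·423583 = 1700416 − 1694332 = 6084; √6084 = 78.
q = (1304 − 78)/2 = 613, p = (1304 + 78)/2 = 691.
Check: 613 · 691 = 423583.

691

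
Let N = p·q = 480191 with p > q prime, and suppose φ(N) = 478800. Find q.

631

φ(n) = (p−1)(q−1) = n − (p+q) + 1, so p + q = 480191 − 478800 + 1 = 1392.
p and q are the roots of t² − 1392t + 480191 = 0.
Discriminant: 1392² − 4·480191 = 1937664 − 1920764 = 16900; √16900 = 130.
q = (1392 − 130)/2 = 631, p = (1392 + 130)/2 = 761.
Check: 631 · 761 = 480191.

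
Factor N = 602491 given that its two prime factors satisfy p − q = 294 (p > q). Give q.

Since p = q + 294, we have 602491 = q(q + 294), so q² + 294q − 602491 = 0.
Discriminant: 294² + 4·602491 = 86436 + 2409964 = 2496400; √2496400 = 1580.
q = (−294 + 1580)/2 = 643, and p = q + 294 = 937.
Check: 643 · 937 = 602491.

643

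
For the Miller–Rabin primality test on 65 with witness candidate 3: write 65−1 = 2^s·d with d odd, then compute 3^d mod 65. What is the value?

65 − 1 = 64 = 2^6 · 1, so d = 1.
3^1 ≡ 3 (mod 65)
1 = 1 in binary powers of 2.
So 3^1 ≡ 3 ≡ 3 (mod 65).
Squaring chain: 3 → 9 → 16 → 61 → 16 → 61; never reaches −1, so base 3 is a Miller–Rabin witness that 65 is composite.

3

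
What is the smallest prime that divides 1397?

1397 is odd.
Digit sum 20, not divisible by 3.
Ends in 7: not divisible by 5.
7: 1397 = 7·199 + 4
11: 1397 = 11·127

11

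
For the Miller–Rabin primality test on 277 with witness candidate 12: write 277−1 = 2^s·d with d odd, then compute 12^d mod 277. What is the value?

276

277 − 1 = 276 = 2^2 · 69, so d = 69.
12^1 ≡ 12 (mod 277)
12^2 ≡ 12^2 = 144 ≡ 144 (mod 277)
12^4 ≡ 144^2 = 20736 ≡ 238 (mod 277)
12^8 ≡ 238^2 = 56644 ≡ 136 (mod 277)
12^16 ≡ 136^2 = 18496 ≡ 214 (mod 277)
12^32 ≡ 214^2 = 45796 ≡ 91 (mod 277)
12^64 ≡ 91^2 = 8281 ≡ 248 (mod 277)
69 = 64 + 4 + 1 in binary powers of 2.
So 12^69 ≡ 248 · 238 · 12 ≡ 276 (mod 277).
Since 12^d ≡ 276 (mod 277), base 12 does not prove 277 composite.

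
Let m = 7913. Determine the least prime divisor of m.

7913 is odd.
Digit sum 20, not divisible by 3.
Ends in 3: not divisible by 5.
7: 7913 = 7·1130 + 3
11: 7913 = 11·719 + 4
13: 7913 = 13·608 + 9
17: 7913 = 17·465 + 8
19: 7913 = 19·416 + 9
23: 7913 = 23·344 + 1
29: 7913 = 29·272 + 25
31: 7913 = 31·255 + 8
37: 7913 = 37·213 + 32
41: 7913 = 41·193

41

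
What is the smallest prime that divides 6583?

29

6583 is odd.
Digit sum 22, not divisible by 3.
Ends in 3: not divisible by 5.
7: 6583 = 7·940 + 3
11: 6583 = 11·598 + 5
13: 6583 = 13·506 + 5
17: 6583 = 17·387 + 4
19: 6583 = 19·346 + 9
23: 6583 = 23·286 + 5
29: 6583 = 29·227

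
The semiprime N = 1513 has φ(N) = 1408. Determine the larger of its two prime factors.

89

φ(n) = (p−1)(q−1) = n − (p+q) + 1, so p + q = 1513 − 1408 + 1 = 106.
p and q are the roots of t² − 106t + 1513 = 0.
Discriminant: 106² − 4·1513 = 11236 − 6052 = 5184; √5184 = 72.
q = (106 − 72)/2 = 17, p = (106 + 72)/2 = 89.
Check: 17 · 89 = 1513.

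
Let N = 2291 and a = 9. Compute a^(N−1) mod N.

426

9^1 ≡ 9 (mod 2291)
9^2 ≡ 9^2 = 81 ≡ 81 (mod 2291)
9^4 ≡ 81^2 = 6561 ≡ 1979 (mod 2291)
9^8 ≡ 1979^2 = 3916441 ≡ 1122 (mod 2291)
9^16 ≡ 1122^2 = 1258884 ≡ 1125 (mod 2291)
9^32 ≡ 1125^2 = 1265625 ≡ 993 (mod 2291)
9^64 ≡ 993^2 = 986049 ≡ 919 (mod 2291)
9^128 ≡ 919^2 = 844561 ≡ 1473 (mod 2291)
9^256 ≡ 1473^2 = 2169729 ≡ 152 (mod 2291)
9^512 ≡ 152^2 = 23104 ≡ 194 (mod 2291)
9^1024 ≡ 194^2 = 37636 ≡ 980 (mod 2291)
9^2048 ≡ 980^2 = 960400 ≡ 471 (mod 2291)
2290 = 2048 + 128 + 64 + 32 + 16 + 2 in binary powers of 2.
So 9^2290 ≡ 471 · 1473 · 919 · 993 · 1125 · 81 ≡ 426 (mod 2291).
Since 426 ≠ 1, base 9 is a Fermat witness: 2291 is composite.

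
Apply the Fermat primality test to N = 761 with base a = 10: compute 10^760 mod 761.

1

10^1 ≡ 10 (mod 761)
10^2 ≡ 10^2 = 100 ≡ 100 (mod 761)
10^4 ≡ 100^2 = 10000 ≡ 107 (mod 761)
10^8 ≡ 107^2 = 11449 ≡ 34 (mod 761)
10^16 ≡ 34^2 = 1156 ≡ 395 (mod 761)
10^32 ≡ 395^2 = 156025 ≡ 20 (mod 761)
10^64 ≡ 20^2 = 400 ≡ 400 (mod 761)
10^128 ≡ 400^2 = 160000 ≡ 190 (mod 761)
10^256 ≡ 190^2 = 36100 ≡ 333 (mod 761)
10^512 ≡ 333^2 = 110889 ≡ 544 (mod 761)
760 = 512 + 128 + 64 + 32 + 16 + 8 in binary powers of 2.
So 10^760 ≡ 544 · 190 · 400 · 20 · 395 · 34 ≡ 1 (mod 761).
Since the result is 1, base 10 gives no evidence that 761 is composite.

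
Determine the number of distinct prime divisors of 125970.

125970 = 2 · 62985
62985 = 3 · 20995
20995 = 5 · 4199
4199 = 13 · 323
323 = 17 · 19
125970 = 2 · 3 · 5 · 13 · 17 · 19, which has 6 distinct prime factors.

6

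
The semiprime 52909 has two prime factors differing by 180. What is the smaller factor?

157

Since p = q + 180, we have 52909 = q(q + 180), so q² + 180q − 52909 = 0.
Discriminant: 180² + 4·52909 = 32400 + 211636 = 244036; √244036 = 494.
q = (−180 + 494)/2 = 157, and p = q + 180 = 337.
Check: 157 · 337 = 52909.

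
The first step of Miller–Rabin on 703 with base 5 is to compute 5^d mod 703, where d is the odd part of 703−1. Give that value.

438

703 − 1 = 702 = 2^1 · 351, so d = 351.
5^1 ≡ 5 (mod 703)
5^2 ≡ 5^2 = 25 ≡ 25 (mod 703)
5^4 ≡ 25^2 = 625 ≡ 625 (mod 703)
5^8 ≡ 625^2 = 390625 ≡ 460 (mod 703)
5^16 ≡ 460^2 = 211600 ≡ 700 (mod 703)
5^32 ≡ 700^2 = 490000 ≡ 9 (mod 703)
5^64 ≡ 9^2 = 81 ≡ 81 (mod 703)
5^128 ≡ 81^2 = 6561 ≡ 234 (mod 703)
5^256 ≡ 234^2 = 54756 ≡ 625 (mod 703)
351 = 256 + 64 + 16 + 8 + 4 + 2 + 1 in binary powers of 2.
So 5^351 ≡ 625 · 81 · 700 · 460 · 625 · 25 · 5 ≡ 438 (mod 703).
Squaring chain: 438; never reaches −1, so base 5 is a Miller–Rabin witness that 703 is composite.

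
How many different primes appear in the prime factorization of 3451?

3451 = 7 · 493
493 = 17 · 29
3451 = 7 · 17 · 29, which has 3 distinct prime factors.

3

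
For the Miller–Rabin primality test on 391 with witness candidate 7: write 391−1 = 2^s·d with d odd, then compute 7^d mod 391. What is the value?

391 − 1 = 390 = 2^1 · 195, so d = 195.
7^1 ≡ 7 (mod 391)
7^2 ≡ 7^2 = 49 ≡ 49 (mod 391)
7^4 ≡ 49^2 = 2401 ≡ 55 (mod 391)
7^8 ≡ 55^2 = 3025 ≡ 288 (mod 391)
7^16 ≡ 288^2 = 82944 ≡ 52 (mod 391)
7^32 ≡ 52^2 = 2704 ≡ 358 (mod 391)
7^64 ≡ 358^2 = 128164 ≡ 307 (mod 391)
7^128 ≡ 307^2 = 94249 ≡ 18 (mod 391)
195 = 128 + 64 + 2 + 1 in binary powers of 2.
So 7^195 ≡ 18 · 307 · 49 · 7 ≡ 241 (mod 391).
Squaring chain: 241; never reaches −1, so base 7 is a Miller–Rabin witness that 391 is composite.

241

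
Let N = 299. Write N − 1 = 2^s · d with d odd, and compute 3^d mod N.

269

299 − 1 = 298 = 2^1 · 149, so d = 149.
3^1 ≡ 3 (mod 299)
3^2 ≡ 3^2 = 9 ≡ 9 (mod 299)
3^4 ≡ 9^2 = 81 ≡ 81 (mod 299)
3^8 ≡ 81^2 = 6561 ≡ 282 (mod 299)
3^16 ≡ 282^2 = 79524 ≡ 289 (mod 299)
3^32 ≡ 289^2 = 83521 ≡ 100 (mod 299)
3^64 ≡ 100^2 = 10000 ≡ 133 (mod 299)
3^128 ≡ 133^2 = 17689 ≡ 48 (mod 299)
149 = 128 + 16 + 4 + 1 in binary powers of 2.
So 3^149 ≡ 48 · 289 · 81 · 3 ≡ 269 (mod 299).
Squaring chain: 269; never reaches −1, so base 3 is a Miller–Rabin witness that 299 is composite.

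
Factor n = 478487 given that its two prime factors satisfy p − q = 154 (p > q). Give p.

Since p = q + 154, we have 478487 = q(q + 154), so q² + 154q − 478487 = 0.
Discriminant: 154² + 4·478487 = 23716 + 1913948 = 1937664; √1937664 = 1392.
q = (−154 + 1392)/2 = 619, and p = q + 154 = 773.
Check: 619 · 773 = 478487.

773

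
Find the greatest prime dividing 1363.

1363 = 29 · 47
47 is prime.
So 1363 = 29 · 47; the largest prime factor is 47.

47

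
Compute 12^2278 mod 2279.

1543

12^1 ≡ 12 (mod 2279)
12^2 ≡ 12^2 = 144 ≡ 144 (mod 2279)
12^4 ≡ 144^2 = 20736 ≡ 225 (mod 2279)
12^8 ≡ 225^2 = 50625 ≡ 487 (mod 2279)
12^16 ≡ 487^2 = 237169 ≡ 153 (mod 2279)
12^32 ≡ 153^2 = 23409 ≡ 619 (mod 2279)
12^64 ≡ 619^2 = 383161 ≡ 289 (mod 2279)
12^128 ≡ 289^2 = 83521 ≡ 1477 (mod 2279)
12^256 ≡ 1477^2 = 2181529 ≡ 526 (mod 2279)
12^512 ≡ 526^2 = 276676 ≡ 917 (mod 2279)
12^1024 ≡ 917^2 = 840889 ≡ 2217 (mod 2279)
12^2048 ≡ 2217^2 = 4915089 ≡ 1565 (mod 2279)
2278 = 2048 + 128 + 64 + 32 + 4 + 2 in binary powers of 2.
So 12^2278 ≡ 1565 · 1477 · 289 · 619 · 225 · 144 ≡ 1543 (mod 2279).
Since 1543 ≠ 1, base 12 is a Fermat witness: 2279 is composite.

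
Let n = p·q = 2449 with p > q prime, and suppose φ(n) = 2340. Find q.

φ(n) = (p−1)(q−1) = n − (p+q) + 1, so p + q = 2449 − 2340 + 1 = 110.
p and q are the roots of t² − 110t + 2449 = 0.
Discriminant: 110² − 4·2449 = 12100 − 9796 = 2304; √2304 = 48.
q = (110 − 48)/2 = 31, p = (110 + 48)/2 = 79.
Check: 31 · 79 = 2449.

31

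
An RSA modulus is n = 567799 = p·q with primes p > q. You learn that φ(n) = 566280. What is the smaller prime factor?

661

φ(n) = (p−1)(q−1) = n − (p+q) + 1, so p + q = 567799 − 566280 + 1 = 1520.
p and q are the roots of t² − 1520t + 567799 = 0.
Discriminant: 1520² − 4·567799 = 2310400 − 2271196 = 39204; √39204 = 198.
q = (1520 − 198)/2 = 661, p = (1520 + 198)/2 = 859.
Check: 661 · 859 = 567799.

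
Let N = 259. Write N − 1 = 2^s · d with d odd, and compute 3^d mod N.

259 − 1 = 258 = 2^1 · 129, so d = 129.
3^1 ≡ 3 (mod 259)
3^2 ≡ 3^2 = 9 ≡ 9 (mod 259)
3^4 ≡ 9^2 = 81 ≡ 81 (mod 259)
3^8 ≡ 81^2 = 6561 ≡ 86 (mod 259)
3^16 ≡ 86^2 = 7396 ≡ 144 (mod 259)
3^32 ≡ 144^2 = 20736 ≡ 16 (mod 259)
3^64 ≡ 16^2 = 256 ≡ 256 (mod 259)
3^128 ≡ 256^2 = 65536 ≡ 9 (mod 259)
129 = 128 + 1 in binary powers of 2.
So 3^129 ≡ 9 · 3 ≡ 27 (mod 259).
Squaring chain: 27; never reaches −1, so base 3 is a Miller–Rabin witness that 259 is composite.

27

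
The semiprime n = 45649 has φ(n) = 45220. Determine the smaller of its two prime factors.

φ(n) = (p−1)(q−1) = n − (p+q) + 1, so p + q = 45649 − 45220 + 1 = 430.
p and q are the roots of t² − 430t + 45649 = 0.
Discriminant: 430² − 4·45649 = 184900 − 182596 = 2304; √2304 = 48.
q = (430 − 48)/2 = 191, p = (430 + 48)/2 = 239.
Check: 191 · 239 = 45649.

191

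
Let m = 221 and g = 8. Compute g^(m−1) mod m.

8^1 ≡ 8 (mod 221)
8^2 ≡ 8^2 = 64 ≡ 64 (mod 221)
8^4 ≡ 64^2 = 4096 ≡ 118 (mod 221)
8^8 ≡ 118^2 = 13924 ≡ 1 (mod 221)
8^16 ≡ 1^2 = 1 ≡ 1 (mod 221)
8^32 ≡ 1^2 = 1 ≡ 1 (mod 221)
8^64 ≡ 1^2 = 1 ≡ 1 (mod 221)
8^128 ≡ 1^2 = 1 ≡ 1 (mod 221)
220 = 128 + 64 + 16 + 8 + 4 in binary powers of 2.
So 8^220 ≡ 1 · 1 · 1 · 1 · 118 ≡ 118 (mod 221).
Since 118 ≠ 1, base 8 is a Fermat witness: 221 is composite.

118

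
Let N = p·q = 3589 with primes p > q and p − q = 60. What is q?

37

Since p = q + 60, we have 3589 = q(q + 60), so q² + 60q − 3589 = 0.
Discriminant: 60² + 4·3589 = 3600 + 14356 = 17956; √17956 = 134.
q = (−60 + 134)/2 = 37, and p = q + 60 = 97.
Check: 37 · 97 = 3589.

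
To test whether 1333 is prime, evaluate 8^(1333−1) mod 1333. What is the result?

64

8^1 ≡ 8 (mod 1333)
8^2 ≡ 8^2 = 64 ≡ 64 (mod 1333)
8^4 ≡ 64^2 = 4096 ≡ 97 (mod 1333)
8^8 ≡ 97^2 = 9409 ≡ 78 (mod 1333)
8^16 ≡ 78^2 = 6084 ≡ 752 (mod 1333)
8^32 ≡ 752^2 = 565504 ≡ 312 (mod 1333)
8^64 ≡ 312^2 = 97344 ≡ 35 (mod 1333)
8^128 ≡ 35^2 = 1225 ≡ 1225 (mod 1333)
8^256 ≡ 1225^2 = 1500625 ≡ 1000 (mod 1333)
8^512 ≡ 1000^2 = 1000000 ≡ 250 (mod 1333)
8^1024 ≡ 250^2 = 62500 ≡ 1182 (mod 1333)
1332 = 1024 + 256 + 32 + 16 + 4 in binary powers of 2.
So 8^1332 ≡ 1182 · 1000 · 312 · 752 · 97 ≡ 64 (mod 1333).
Since 64 ≠ 1, base 8 is a Fermat witness: 1333 is composite.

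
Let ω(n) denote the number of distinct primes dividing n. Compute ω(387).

2

387 = 3^2 · 43
387 = 3^2 · 43, which has 2 distinct prime factors.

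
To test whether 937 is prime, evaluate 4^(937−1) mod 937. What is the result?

1

4^1 ≡ 4 (mod 937)
4^2 ≡ 4^2 = 16 ≡ 16 (mod 937)
4^4 ≡ 16^2 = 256 ≡ 256 (mod 937)
4^8 ≡ 256^2 = 65536 ≡ 883 (mod 937)
4^16 ≡ 883^2 = 779689 ≡ 105 (mod 937)
4^32 ≡ 105^2 = 11025 ≡ 718 (mod 937)
4^64 ≡ 718^2 = 515524 ≡ 174 (mod 937)
4^128 ≡ 174^2 = 30276 ≡ 292 (mod 937)
4^256 ≡ 292^2 = 85264 ≡ 934 (mod 937)
4^512 ≡ 934^2 = 872356 ≡ 9 (mod 937)
936 = 512 + 256 + 128 + 32 + 8 in binary powers of 2.
So 4^936 ≡ 9 · 934 · 292 · 718 · 883 ≡ 1 (mod 937).
Since the result is 1, base 4 gives no evidence that 937 is composite.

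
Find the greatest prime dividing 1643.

1643 = 31 · 53
53 is prime.
So 1643 = 31 · 53; the largest prime factor is 53.

53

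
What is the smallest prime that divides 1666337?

59

1666337 is odd.
Digit sum 32, not divisible by 3.
Ends in 7: not divisible by 5.
7: 1666337 = 7·238048 + 1
11: 1666337 = 11·151485 + 2
13: 1666337 = 13·128179 + 10
17: 1666337 = 17·98019 + 14
19: 1666337 = 19·87701 + 18
23: 1666337 = 23·72449 + 10
29: 1666337 = 29·57459 + 26
31: 1666337 = 31·53752 + 25
37: 1666337 = 37·45036 + 5
41: 1666337 = 41·40642 + 15
43: 1666337 = 43·38752 + 1
47: 1666337 = 47·35453 + 46
53: 1666337 = 53·31440 + 17
59: 1666337 = 59·28243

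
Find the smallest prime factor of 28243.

61

28243 is odd.
Digit sum 19, not divisible by 3.
Ends in 3: not divisible by 5.
7: 28243 = 7·4034 + 5
11: 28243 = 11·2567 + 6
13: 28243 = 13·2172 + 7
17: 28243 = 17·1661 + 6
19: 28243 = 19·1486 + 9
23: 28243 = 23·1227 + 22
29: 28243 = 29·973 + 26
31: 28243 = 31·911 + 2
37: 28243 = 37·763 + 12
41: 28243 = 41·688 + 35
43: 28243 = 43·656 + 35
47: 28243 = 47·600 + 43
53: 28243 = 53·532 + 47
59: 28243 = 59·478 + 41
61: 28243 = 61·463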